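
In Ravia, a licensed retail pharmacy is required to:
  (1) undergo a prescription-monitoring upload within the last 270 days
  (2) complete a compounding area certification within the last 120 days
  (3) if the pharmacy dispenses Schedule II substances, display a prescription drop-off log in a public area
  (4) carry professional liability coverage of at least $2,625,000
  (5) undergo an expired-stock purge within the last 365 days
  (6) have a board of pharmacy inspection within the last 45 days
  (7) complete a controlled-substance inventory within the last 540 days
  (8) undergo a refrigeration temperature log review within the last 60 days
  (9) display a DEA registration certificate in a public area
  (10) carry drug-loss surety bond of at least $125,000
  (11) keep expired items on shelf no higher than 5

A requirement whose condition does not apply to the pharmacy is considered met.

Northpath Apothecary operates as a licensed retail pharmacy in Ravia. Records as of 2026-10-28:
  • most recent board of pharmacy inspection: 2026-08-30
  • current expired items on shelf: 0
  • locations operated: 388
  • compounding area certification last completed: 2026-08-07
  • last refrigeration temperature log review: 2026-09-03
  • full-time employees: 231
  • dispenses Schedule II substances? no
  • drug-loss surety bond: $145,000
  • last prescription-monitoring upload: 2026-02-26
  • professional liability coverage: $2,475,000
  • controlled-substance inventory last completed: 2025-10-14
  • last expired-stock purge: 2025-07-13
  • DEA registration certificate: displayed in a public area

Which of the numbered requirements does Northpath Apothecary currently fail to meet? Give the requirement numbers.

4, 5, 6

1. prescription-monitoring upload 244 days ago vs limit 270 → met
2. compounding area certification 82 days ago vs limit 120 → met
3. condition 'dispenses Schedule II substances' does not hold → requirement n/a → met
4. professional liability coverage $2,475,000 < $2,625,000 → not met
5. expired-stock purge 472 days ago vs limit 365 → not met
6. board of pharmacy inspection 59 days ago vs limit 45 → not met
7. controlled-substance inventory 379 days ago vs limit 540 → met
8. refrigeration temperature log review 55 days ago vs limit 60 → met
9. DEA registration certificate present → met
10. drug-loss surety bond $145,000 ≥ $125,000 → met
11. expired items on shelf 0 ≤ 5 → met
Not met: 4, 5, 6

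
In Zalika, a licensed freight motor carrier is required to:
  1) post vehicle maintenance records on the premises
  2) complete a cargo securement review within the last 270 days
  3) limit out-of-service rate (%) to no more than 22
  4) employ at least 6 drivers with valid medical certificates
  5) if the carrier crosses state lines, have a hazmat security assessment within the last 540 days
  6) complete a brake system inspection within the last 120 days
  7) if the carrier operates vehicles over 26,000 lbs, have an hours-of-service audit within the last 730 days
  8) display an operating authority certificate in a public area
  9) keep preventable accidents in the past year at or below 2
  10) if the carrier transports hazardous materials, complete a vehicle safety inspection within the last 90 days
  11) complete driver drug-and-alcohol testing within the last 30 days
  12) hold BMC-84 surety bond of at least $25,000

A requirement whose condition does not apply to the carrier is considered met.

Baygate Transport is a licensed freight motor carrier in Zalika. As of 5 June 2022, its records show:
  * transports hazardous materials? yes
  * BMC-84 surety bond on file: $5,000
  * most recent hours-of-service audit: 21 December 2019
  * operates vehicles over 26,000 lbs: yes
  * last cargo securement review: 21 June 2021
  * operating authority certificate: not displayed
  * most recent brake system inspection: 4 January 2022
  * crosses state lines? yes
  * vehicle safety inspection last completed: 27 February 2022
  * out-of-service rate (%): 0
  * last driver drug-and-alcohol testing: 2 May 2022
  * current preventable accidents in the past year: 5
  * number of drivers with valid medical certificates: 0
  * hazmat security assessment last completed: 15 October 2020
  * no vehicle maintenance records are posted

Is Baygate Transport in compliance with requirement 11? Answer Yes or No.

11. driver drug-and-alcohol testing 34 days ago vs limit 30 → not met

No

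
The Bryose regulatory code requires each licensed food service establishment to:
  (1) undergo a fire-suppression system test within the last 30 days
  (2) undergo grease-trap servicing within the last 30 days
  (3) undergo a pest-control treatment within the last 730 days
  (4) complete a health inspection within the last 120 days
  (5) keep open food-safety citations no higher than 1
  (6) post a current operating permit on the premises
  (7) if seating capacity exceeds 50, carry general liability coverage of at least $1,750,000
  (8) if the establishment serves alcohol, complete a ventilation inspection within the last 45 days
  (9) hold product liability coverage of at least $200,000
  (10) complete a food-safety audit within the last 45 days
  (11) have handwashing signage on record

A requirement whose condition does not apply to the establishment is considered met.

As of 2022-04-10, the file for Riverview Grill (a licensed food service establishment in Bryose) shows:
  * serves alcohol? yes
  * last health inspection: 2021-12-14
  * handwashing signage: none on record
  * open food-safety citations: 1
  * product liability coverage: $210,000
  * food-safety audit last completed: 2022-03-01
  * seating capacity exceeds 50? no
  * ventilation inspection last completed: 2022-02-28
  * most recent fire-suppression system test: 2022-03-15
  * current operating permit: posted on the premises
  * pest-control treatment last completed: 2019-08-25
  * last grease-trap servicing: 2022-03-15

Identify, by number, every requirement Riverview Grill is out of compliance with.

1. fire-suppression system test 26 days ago vs limit 30 → met
2. grease-trap servicing 26 days ago vs limit 30 → met
3. pest-control treatment 959 days ago vs limit 730 → not met
4. health inspection 117 days ago vs limit 120 → met
5. open food-safety citations 1 ≤ 1 → met
6. current operating permit present → met
7. condition 'seating capacity exceeds 50' does not hold → requirement n/a → met
8. condition 'serves alcohol' holds; ventilation inspection 41 days ago vs limit 45 → met
9. product liability coverage $210,000 ≥ $200,000 → met
10. food-safety audit 40 days ago vs limit 45 → met
11. handwashing signage absent → not met
Not met: 3, 11

3, 11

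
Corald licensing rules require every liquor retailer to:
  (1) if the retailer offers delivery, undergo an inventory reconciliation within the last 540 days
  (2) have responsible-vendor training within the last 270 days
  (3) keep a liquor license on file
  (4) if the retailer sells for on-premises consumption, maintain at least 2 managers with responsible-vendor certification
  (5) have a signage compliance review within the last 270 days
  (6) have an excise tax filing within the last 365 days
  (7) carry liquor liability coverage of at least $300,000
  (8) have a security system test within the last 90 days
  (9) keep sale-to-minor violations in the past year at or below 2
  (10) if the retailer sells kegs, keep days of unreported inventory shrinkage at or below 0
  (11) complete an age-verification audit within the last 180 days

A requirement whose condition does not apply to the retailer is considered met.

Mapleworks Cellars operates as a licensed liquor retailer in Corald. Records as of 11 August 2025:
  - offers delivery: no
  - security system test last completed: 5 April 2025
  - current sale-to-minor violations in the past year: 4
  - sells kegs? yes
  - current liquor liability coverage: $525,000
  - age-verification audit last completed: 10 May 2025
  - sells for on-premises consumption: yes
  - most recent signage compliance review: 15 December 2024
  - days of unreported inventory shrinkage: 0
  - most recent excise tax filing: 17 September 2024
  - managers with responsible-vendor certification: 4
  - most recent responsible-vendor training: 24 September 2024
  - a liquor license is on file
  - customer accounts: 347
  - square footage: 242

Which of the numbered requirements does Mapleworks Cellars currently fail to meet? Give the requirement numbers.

1. condition 'offers delivery' does not hold → requirement n/a → met
2. responsible-vendor training 321 days ago vs limit 270 → not met
3. liquor license present → met
4. condition 'sells for on-premises consumption' holds; managers with responsible-vendor certification 4 ≥ 2 → met
5. signage compliance review 239 days ago vs limit 270 → met
6. excise tax filing 328 days ago vs limit 365 → met
7. liquor liability coverage $525,000 ≥ $300,000 → met
8. security system test 128 days ago vs limit 90 → not met
9. sale-to-minor violations in the past year 4 > 2 → not met
10. condition 'sells kegs' holds; days of unreported inventory shrinkage 0 ≤ 0 → met
11. age-verification audit 93 days ago vs limit 180 → met
Not met: 2, 8, 9

2, 8, 9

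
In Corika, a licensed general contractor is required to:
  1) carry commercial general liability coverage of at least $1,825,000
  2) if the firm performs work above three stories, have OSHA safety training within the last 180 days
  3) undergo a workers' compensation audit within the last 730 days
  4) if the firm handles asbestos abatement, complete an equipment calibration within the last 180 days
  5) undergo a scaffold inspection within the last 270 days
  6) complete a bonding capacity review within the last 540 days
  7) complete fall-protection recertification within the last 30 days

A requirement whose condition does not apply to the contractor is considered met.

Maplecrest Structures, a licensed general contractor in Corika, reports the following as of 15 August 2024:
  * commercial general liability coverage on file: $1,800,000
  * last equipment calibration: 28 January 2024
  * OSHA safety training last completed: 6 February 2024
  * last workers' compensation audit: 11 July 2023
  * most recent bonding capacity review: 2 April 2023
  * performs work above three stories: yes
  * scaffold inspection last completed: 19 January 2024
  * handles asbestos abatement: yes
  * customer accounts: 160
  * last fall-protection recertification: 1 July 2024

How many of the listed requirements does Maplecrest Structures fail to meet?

1. commercial general liability coverage $1,800,000 < $1,825,000 → not met
2. condition 'performs work above three stories' holds; OSHA safety training 191 days ago vs limit 180 → not met
3. workers' compensation audit 401 days ago vs limit 730 → met
4. condition 'handles asbestos abatement' holds; equipment calibration 200 days ago vs limit 180 → not met
5. scaffold inspection 209 days ago vs limit 270 → met
6. bonding capacity review 501 days ago vs limit 540 → met
7. fall-protection recertification 45 days ago vs limit 30 → not met
Not met: 4 of 7

4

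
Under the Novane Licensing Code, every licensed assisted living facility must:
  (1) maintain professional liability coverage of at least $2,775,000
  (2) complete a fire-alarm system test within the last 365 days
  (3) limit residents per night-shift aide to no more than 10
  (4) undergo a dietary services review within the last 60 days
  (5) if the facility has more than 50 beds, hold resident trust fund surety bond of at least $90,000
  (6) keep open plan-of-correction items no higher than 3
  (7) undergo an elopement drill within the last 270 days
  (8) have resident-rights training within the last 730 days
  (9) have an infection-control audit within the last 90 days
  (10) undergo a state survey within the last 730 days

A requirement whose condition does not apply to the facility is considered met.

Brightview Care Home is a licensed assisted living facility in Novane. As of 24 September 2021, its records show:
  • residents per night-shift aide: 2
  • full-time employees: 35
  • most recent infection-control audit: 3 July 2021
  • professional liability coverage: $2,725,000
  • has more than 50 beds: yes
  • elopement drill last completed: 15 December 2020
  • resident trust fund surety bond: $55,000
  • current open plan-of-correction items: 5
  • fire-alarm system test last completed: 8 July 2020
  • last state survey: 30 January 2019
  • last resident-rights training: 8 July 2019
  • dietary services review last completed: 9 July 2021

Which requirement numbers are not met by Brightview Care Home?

1. professional liability coverage $2,725,000 < $2,775,000 → not met
2. fire-alarm system test 443 days ago vs limit 365 → not met
3. residents per night-shift aide 2 ≤ 10 → met
4. dietary services review 77 days ago vs limit 60 → not met
5. condition 'has more than 50 beds' holds; resident trust fund surety bond $55,000 < $90,000 → not met
6. open plan-of-correction items 5 > 3 → not met
7. elopement drill 283 days ago vs limit 270 → not met
8. resident-rights training 809 days ago vs limit 730 → not met
9. infection-control audit 83 days ago vs limit 90 → met
10. state survey 968 days ago vs limit 730 → not met
Not met: 1, 2, 4, 5, 6, 7, 8, 10

1, 2, 4, 5, 6, 7, 8, 10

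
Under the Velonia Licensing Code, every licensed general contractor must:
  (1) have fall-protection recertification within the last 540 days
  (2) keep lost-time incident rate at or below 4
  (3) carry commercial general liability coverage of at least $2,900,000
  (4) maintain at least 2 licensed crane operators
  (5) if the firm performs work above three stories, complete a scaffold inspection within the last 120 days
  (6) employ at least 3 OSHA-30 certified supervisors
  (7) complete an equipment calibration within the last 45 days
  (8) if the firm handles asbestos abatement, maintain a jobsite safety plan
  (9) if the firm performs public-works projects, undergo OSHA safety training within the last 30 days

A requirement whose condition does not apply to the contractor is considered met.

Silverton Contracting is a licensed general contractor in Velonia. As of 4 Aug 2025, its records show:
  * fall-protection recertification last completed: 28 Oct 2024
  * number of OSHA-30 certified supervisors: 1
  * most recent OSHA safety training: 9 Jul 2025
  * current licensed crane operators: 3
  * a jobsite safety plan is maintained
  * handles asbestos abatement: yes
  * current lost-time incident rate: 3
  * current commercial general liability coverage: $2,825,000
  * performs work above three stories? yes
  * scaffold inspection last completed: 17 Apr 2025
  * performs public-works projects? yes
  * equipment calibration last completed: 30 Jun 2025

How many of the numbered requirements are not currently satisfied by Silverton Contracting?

1. fall-protection recertification 280 days ago vs limit 540 → met
2. lost-time incident rate 3 ≤ 4 → met
3. commercial general liability coverage $2,825,000 < $2,900,000 → not met
4. licensed crane operators 3 ≥ 2 → met
5. condition 'performs work above three stories' holds; scaffold inspection 109 days ago vs limit 120 → met
6. OSHA-30 certified supervisors 1 < 3 → not met
7. equipment calibration 35 days ago vs limit 45 → met
8. condition 'handles asbestos abatement' holds; jobsite safety plan present → met
9. condition 'performs public-works projects' holds; OSHA safety training 26 days ago vs limit 30 → met
Not met: 2 of 9

2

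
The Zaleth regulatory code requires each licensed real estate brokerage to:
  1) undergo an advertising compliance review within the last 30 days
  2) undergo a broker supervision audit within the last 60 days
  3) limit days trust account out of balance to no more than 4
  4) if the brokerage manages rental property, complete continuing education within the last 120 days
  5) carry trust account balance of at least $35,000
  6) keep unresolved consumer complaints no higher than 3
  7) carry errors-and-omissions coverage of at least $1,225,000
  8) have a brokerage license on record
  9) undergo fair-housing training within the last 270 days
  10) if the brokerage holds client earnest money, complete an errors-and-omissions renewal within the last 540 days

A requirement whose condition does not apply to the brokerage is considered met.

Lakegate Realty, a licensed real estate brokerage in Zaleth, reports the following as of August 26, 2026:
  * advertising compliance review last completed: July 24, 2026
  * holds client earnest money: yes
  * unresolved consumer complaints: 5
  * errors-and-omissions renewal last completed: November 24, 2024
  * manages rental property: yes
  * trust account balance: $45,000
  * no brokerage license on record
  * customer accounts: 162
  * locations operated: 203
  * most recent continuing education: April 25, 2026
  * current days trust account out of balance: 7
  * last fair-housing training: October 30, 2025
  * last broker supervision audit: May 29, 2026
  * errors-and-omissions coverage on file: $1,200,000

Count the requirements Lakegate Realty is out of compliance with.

1. advertising compliance review 33 days ago vs limit 30 → not met
2. broker supervision audit 89 days ago vs limit 60 → not met
3. days trust account out of balance 7 > 4 → not met
4. condition 'manages rental property' holds; continuing education 123 days ago vs limit 120 → not met
5. trust account balance $45,000 ≥ $35,000 → met
6. unresolved consumer complaints 5 > 3 → not met
7. errors-and-omissions coverage $1,200,000 < $1,225,000 → not met
8. brokerage license absent → not met
9. fair-housing training 300 days ago vs limit 270 → not met
10. condition 'holds client earnest money' holds; errors-and-omissions renewal 640 days ago vs limit 540 → not met
Not met: 9 of 10

9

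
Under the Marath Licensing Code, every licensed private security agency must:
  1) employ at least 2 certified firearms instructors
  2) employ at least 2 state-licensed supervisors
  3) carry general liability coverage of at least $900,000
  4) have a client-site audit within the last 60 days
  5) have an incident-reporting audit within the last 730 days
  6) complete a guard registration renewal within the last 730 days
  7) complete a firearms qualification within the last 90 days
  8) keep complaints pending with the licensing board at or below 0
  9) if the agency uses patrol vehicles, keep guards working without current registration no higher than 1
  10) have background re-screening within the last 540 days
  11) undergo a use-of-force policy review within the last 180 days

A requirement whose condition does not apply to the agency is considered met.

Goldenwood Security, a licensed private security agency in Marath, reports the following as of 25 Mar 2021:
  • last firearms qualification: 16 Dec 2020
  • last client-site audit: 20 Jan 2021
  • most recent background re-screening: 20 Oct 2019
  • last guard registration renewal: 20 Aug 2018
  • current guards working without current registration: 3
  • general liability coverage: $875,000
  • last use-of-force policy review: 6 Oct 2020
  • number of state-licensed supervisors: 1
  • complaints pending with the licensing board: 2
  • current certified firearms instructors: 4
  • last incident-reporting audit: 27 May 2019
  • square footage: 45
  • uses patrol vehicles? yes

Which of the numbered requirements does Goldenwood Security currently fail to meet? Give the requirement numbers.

2, 3, 4, 6, 7, 8, 9

1. certified firearms instructors 4 ≥ 2 → met
2. state-licensed supervisors 1 < 2 → not met
3. general liability coverage $875,000 < $900,000 → not met
4. client-site audit 64 days ago vs limit 60 → not met
5. incident-reporting audit 668 days ago vs limit 730 → met
6. guard registration renewal 948 days ago vs limit 730 → not met
7. firearms qualification 99 days ago vs limit 90 → not met
8. complaints pending with the licensing board 2 > 0 → not met
9. condition 'uses patrol vehicles' holds; guards working without current registration 3 > 1 → not met
10. background re-screening 522 days ago vs limit 540 → met
11. use-of-force policy review 170 days ago vs limit 180 → met
Not met: 2, 3, 4, 6, 7, 8, 9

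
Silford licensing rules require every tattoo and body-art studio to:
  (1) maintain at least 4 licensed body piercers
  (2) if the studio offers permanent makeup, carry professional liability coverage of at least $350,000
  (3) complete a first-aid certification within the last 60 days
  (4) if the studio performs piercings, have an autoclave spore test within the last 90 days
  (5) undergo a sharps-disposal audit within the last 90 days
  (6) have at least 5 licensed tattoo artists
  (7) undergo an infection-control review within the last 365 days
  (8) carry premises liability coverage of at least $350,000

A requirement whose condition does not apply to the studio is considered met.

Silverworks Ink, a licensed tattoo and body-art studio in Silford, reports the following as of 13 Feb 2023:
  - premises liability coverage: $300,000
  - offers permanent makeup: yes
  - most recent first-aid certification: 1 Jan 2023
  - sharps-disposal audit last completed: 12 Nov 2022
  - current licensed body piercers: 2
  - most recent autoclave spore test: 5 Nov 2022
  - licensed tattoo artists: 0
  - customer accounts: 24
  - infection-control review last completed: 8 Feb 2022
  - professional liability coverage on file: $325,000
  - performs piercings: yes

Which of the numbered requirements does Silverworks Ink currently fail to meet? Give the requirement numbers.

1, 2, 4, 5, 6, 7, 8

1. licensed body piercers 2 < 4 → not met
2. condition 'offers permanent makeup' holds; professional liability coverage $325,000 < $350,000 → not met
3. first-aid certification 43 days ago vs limit 60 → met
4. condition 'performs piercings' holds; autoclave spore test 100 days ago vs limit 90 → not met
5. sharps-disposal audit 93 days ago vs limit 90 → not met
6. licensed tattoo artists 0 < 5 → not met
7. infection-control review 370 days ago vs limit 365 → not met
8. premises liability coverage $300,000 < $350,000 → not met
Not met: 1, 2, 4, 5, 6, 7, 8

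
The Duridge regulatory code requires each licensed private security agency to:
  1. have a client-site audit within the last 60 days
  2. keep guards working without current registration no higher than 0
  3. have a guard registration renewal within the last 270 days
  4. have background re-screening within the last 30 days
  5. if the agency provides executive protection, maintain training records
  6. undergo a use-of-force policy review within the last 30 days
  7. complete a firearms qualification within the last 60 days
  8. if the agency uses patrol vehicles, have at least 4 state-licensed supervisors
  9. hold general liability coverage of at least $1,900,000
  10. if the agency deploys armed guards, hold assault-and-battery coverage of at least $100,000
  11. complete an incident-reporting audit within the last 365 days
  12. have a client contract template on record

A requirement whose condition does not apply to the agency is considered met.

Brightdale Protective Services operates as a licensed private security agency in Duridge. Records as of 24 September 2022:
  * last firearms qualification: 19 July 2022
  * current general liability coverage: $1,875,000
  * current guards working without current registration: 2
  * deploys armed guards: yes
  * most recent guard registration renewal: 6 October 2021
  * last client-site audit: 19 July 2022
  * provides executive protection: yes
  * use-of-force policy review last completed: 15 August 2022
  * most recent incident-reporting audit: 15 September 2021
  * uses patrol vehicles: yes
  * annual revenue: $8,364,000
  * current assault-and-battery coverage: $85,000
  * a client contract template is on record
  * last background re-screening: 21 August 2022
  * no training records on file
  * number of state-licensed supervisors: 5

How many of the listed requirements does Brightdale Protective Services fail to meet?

10

1. client-site audit 67 days ago vs limit 60 → not met
2. guards working without current registration 2 > 0 → not met
3. guard registration renewal 353 days ago vs limit 270 → not met
4. background re-screening 34 days ago vs limit 30 → not met
5. condition 'provides executive protection' holds; training records absent → not met
6. use-of-force policy review 40 days ago vs limit 30 → not met
7. firearms qualification 67 days ago vs limit 60 → not met
8. condition 'uses patrol vehicles' holds; state-licensed supervisors 5 ≥ 4 → met
9. general liability coverage $1,875,000 < $1,900,000 → not met
10. condition 'deploys armed guards' holds; assault-and-battery coverage $85,000 < $100,000 → not met
11. incident-reporting audit 374 days ago vs limit 365 → not met
12. client contract template present → met
Not met: 10 of 12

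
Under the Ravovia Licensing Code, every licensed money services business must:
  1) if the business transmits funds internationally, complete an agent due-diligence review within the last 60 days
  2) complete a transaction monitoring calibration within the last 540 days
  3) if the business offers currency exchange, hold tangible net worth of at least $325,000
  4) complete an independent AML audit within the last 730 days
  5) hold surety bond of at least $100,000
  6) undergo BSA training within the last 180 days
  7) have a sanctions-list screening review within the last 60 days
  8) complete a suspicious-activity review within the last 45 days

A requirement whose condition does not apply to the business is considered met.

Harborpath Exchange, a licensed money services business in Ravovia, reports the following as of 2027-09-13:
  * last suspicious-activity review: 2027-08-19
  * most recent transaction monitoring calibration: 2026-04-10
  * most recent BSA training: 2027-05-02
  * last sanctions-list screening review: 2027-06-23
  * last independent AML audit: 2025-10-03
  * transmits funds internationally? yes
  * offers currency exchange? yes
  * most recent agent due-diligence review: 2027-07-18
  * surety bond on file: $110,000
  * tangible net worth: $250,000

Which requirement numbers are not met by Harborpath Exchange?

3, 7

1. condition 'transmits funds internationally' holds; agent due-diligence review 57 days ago vs limit 60 → met
2. transaction monitoring calibration 521 days ago vs limit 540 → met
3. condition 'offers currency exchange' holds; tangible net worth $250,000 < $325,000 → not met
4. independent AML audit 710 days ago vs limit 730 → met
5. surety bond $110,000 ≥ $100,000 → met
6. BSA training 134 days ago vs limit 180 → met
7. sanctions-list screening review 82 days ago vs limit 60 → not met
8. suspicious-activity review 25 days ago vs limit 45 → met
Not met: 3, 7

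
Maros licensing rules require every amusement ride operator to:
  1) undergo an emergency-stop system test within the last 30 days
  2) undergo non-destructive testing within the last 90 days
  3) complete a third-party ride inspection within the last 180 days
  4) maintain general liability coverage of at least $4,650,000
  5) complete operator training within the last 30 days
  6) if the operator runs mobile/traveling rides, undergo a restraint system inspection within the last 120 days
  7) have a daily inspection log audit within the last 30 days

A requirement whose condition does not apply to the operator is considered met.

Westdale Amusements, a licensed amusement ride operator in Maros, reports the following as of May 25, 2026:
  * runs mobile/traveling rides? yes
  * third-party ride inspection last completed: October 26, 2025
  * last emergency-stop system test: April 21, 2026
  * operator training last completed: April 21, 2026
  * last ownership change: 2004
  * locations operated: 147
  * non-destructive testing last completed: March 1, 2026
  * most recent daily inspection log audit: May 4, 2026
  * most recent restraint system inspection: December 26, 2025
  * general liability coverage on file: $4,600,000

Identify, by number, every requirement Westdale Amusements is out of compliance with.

1. emergency-stop system test 34 days ago vs limit 30 → not met
2. non-destructive testing 85 days ago vs limit 90 → met
3. third-party ride inspection 211 days ago vs limit 180 → not met
4. general liability coverage $4,600,000 < $4,650,000 → not met
5. operator training 34 days ago vs limit 30 → not met
6. condition 'runs mobile/traveling rides' holds; restraint system inspection 150 days ago vs limit 120 → not met
7. daily inspection log audit 21 days ago vs limit 30 → met
Not met: 1, 3, 4, 5, 6

1, 3, 4, 5, 6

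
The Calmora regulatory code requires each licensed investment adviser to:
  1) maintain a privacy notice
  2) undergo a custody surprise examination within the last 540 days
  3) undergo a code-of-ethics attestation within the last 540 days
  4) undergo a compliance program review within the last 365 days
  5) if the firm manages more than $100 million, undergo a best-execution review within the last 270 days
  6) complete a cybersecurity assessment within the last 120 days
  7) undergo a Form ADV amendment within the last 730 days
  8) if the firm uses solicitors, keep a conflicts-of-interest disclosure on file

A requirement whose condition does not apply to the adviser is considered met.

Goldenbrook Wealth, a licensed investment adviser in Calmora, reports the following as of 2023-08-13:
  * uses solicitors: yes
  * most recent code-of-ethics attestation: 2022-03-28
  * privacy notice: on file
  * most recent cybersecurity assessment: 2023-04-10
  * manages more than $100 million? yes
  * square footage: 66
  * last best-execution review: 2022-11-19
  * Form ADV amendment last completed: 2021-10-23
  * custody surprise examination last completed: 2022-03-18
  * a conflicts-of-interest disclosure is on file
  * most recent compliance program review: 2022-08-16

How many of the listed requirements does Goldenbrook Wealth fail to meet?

1

1. privacy notice present → met
2. custody surprise examination 513 days ago vs limit 540 → met
3. code-of-ethics attestation 503 days ago vs limit 540 → met
4. compliance program review 362 days ago vs limit 365 → met
5. condition 'manages more than $100 million' holds; best-execution review 267 days ago vs limit 270 → met
6. cybersecurity assessment 125 days ago vs limit 120 → not met
7. Form ADV amendment 659 days ago vs limit 730 → met
8. condition 'uses solicitors' holds; conflicts-of-interest disclosure present → met
Not met: 1 of 8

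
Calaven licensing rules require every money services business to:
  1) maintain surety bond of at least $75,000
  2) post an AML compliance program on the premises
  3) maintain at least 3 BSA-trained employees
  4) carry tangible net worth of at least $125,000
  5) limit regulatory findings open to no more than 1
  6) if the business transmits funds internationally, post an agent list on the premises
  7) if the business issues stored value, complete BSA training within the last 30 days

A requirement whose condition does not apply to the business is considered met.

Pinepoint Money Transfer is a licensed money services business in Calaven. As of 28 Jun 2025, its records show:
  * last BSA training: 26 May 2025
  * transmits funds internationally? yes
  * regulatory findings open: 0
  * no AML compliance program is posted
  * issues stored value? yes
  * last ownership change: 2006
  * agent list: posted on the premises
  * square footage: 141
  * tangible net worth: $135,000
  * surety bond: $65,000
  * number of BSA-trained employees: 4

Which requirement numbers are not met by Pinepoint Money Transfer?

1. surety bond $65,000 < $75,000 → not met
2. AML compliance program absent → not met
3. BSA-trained employees 4 ≥ 3 → met
4. tangible net worth $135,000 ≥ $125,000 → met
5. regulatory findings open 0 ≤ 1 → met
6. condition 'transmits funds internationally' holds; agent list present → met
7. condition 'issues stored value' holds; BSA training 33 days ago vs limit 30 → not met
Not met: 1, 2, 7

1, 2, 7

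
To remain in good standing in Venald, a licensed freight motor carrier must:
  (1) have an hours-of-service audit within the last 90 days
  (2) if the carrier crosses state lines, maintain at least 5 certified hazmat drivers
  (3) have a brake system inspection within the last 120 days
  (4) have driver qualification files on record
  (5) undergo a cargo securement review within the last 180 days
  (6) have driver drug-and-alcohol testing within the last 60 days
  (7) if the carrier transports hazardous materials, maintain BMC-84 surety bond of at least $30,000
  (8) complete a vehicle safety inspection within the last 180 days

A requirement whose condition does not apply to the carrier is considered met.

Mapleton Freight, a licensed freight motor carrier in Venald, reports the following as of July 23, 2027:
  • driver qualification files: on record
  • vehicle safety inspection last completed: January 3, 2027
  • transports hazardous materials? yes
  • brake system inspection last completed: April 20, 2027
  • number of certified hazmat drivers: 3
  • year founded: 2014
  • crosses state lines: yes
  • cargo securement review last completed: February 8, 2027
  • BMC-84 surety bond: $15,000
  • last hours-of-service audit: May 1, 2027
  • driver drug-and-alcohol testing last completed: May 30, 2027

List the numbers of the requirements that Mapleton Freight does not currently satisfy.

2, 7, 8

1. hours-of-service audit 83 days ago vs limit 90 → met
2. condition 'crosses state lines' holds; certified hazmat drivers 3 < 5 → not met
3. brake system inspection 94 days ago vs limit 120 → met
4. driver qualification files present → met
5. cargo securement review 165 days ago vs limit 180 → met
6. driver drug-and-alcohol testing 54 days ago vs limit 60 → met
7. condition 'transports hazardous materials' holds; BMC-84 surety bond $15,000 < $30,000 → not met
8. vehicle safety inspection 201 days ago vs limit 180 → not met
Not met: 2, 7, 8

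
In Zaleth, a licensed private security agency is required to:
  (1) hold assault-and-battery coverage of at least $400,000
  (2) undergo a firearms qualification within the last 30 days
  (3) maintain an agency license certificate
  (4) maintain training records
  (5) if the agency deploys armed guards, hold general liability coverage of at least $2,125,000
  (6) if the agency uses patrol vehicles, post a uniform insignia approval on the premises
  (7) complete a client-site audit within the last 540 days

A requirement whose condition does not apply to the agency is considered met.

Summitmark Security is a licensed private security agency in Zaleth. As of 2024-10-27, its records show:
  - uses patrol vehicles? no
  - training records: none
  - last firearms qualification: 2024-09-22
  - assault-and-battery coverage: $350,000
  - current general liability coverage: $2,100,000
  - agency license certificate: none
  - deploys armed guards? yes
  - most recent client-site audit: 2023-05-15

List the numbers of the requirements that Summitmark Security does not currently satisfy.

1. assault-and-battery coverage $350,000 < $400,000 → not met
2. firearms qualification 35 days ago vs limit 30 → not met
3. agency license certificate absent → not met
4. training records absent → not met
5. condition 'deploys armed guards' holds; general liability coverage $2,100,000 < $2,125,000 → not met
6. condition 'uses patrol vehicles' does not hold → requirement n/a → met
7. client-site audit 531 days ago vs limit 540 → met
Not met: 1, 2, 3, 4, 5

1, 2, 3, 4, 5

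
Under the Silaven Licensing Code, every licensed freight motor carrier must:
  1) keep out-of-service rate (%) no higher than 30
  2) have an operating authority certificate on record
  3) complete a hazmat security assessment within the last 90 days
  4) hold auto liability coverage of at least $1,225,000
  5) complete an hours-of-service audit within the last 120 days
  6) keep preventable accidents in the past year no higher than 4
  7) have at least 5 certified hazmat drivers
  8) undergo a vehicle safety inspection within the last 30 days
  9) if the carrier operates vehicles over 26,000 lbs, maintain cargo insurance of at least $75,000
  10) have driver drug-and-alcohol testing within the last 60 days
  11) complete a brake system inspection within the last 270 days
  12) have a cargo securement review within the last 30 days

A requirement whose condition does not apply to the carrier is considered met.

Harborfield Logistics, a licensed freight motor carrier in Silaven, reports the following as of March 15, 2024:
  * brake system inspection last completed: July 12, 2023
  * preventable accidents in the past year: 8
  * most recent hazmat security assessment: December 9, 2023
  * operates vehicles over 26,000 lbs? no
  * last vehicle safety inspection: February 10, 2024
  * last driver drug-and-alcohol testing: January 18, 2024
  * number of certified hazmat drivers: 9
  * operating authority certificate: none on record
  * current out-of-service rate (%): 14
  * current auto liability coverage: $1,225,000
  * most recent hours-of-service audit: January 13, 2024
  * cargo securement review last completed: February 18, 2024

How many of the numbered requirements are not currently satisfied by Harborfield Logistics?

1. out-of-service rate (%) 14 ≤ 30 → met
2. operating authority certificate absent → not met
3. hazmat security assessment 97 days ago vs limit 90 → not met
4. auto liability coverage $1,225,000 ≥ $1,225,000 → met
5. hours-of-service audit 62 days ago vs limit 120 → met
6. preventable accidents in the past year 8 > 4 → not met
7. certified hazmat drivers 9 ≥ 5 → met
8. vehicle safety inspection 34 days ago vs limit 30 → not met
9. condition 'operates vehicles over 26,000 lbs' does not hold → requirement n/a → met
10. driver drug-and-alcohol testing 57 days ago vs limit 60 → met
11. brake system inspection 247 days ago vs limit 270 → met
12. cargo securement review 26 days ago vs limit 30 → met
Not met: 4 of 12

4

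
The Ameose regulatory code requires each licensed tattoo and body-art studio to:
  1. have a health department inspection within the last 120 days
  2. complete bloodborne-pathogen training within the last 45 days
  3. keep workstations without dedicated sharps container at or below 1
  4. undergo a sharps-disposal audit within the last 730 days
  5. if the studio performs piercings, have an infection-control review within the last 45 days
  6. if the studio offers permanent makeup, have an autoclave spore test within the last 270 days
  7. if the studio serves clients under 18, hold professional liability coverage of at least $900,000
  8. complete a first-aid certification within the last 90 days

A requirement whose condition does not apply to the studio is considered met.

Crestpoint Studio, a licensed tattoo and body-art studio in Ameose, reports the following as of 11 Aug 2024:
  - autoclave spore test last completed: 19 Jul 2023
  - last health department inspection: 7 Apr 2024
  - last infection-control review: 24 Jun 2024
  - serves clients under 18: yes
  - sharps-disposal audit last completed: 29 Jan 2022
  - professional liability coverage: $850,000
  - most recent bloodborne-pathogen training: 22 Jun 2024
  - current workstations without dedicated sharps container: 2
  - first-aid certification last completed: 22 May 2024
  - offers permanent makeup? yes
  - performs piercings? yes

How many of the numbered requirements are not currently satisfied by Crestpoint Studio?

1. health department inspection 126 days ago vs limit 120 → not met
2. bloodborne-pathogen training 50 days ago vs limit 45 → not met
3. workstations without dedicated sharps container 2 > 1 → not met
4. sharps-disposal audit 925 days ago vs limit 730 → not met
5. condition 'performs piercings' holds; infection-control review 48 days ago vs limit 45 → not met
6. condition 'offers permanent makeup' holds; autoclave spore test 389 days ago vs limit 270 → not met
7. condition 'serves clients under 18' holds; professional liability coverage $850,000 < $900,000 → not met
8. first-aid certification 81 days ago vs limit 90 → met
Not met: 7 of 8

7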